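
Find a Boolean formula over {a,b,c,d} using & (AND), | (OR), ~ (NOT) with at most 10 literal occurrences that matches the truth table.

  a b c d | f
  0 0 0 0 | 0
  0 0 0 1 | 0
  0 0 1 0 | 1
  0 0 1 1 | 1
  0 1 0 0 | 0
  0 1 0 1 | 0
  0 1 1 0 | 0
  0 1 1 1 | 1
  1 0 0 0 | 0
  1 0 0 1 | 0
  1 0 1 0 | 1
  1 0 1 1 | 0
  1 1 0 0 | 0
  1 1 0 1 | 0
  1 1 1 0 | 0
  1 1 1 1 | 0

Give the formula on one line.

  ~a = 1111111100000000
  ~d = 1010101010101010
  (~a | ~d) = 1111111110101010
  (~a & d) = 0101010100000000
  (c & (~a & d)) = 0001000100000000
  ~b = 1111000011110000
  ((c & (~a & d)) | ~b) = 1111000111110000
  ((~a | ~d) & ((c & (~a & d)) | ~b)) = 1111000110100000
  (((~a | ~d) & ((c & (~a & d)) | ~b)) & c) = 0011000100100000

(((~a | ~d) & ((c & (~a & d)) | ~b)) & c)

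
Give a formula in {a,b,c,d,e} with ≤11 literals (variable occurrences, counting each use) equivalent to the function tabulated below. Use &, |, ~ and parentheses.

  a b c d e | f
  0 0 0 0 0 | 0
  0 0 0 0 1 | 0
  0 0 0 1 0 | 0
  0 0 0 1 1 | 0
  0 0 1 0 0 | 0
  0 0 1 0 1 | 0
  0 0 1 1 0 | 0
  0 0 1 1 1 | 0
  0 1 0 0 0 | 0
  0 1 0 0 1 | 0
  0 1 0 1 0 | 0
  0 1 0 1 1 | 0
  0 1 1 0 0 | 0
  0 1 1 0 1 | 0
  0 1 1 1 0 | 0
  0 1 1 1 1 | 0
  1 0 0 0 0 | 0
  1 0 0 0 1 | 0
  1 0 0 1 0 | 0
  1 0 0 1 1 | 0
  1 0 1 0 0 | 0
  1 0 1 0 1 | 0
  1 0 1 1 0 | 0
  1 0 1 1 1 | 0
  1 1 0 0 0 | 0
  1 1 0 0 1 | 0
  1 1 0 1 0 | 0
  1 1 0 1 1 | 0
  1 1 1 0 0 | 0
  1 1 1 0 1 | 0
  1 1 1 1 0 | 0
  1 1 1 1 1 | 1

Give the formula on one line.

  ~c = 11110000111100001111000011110000
  ~a = 11111111111111110000000000000000
  (~a | b) = 11111111111111110000000011111111
  ((~a | b) & d) = 00110011001100110000000000110011
  (~c | ((~a | b) & d)) = 11110011111100111111000011110011
  ((~c | ((~a | b) & d)) & c) = 00000011000000110000000000000011
  (a & c) = 00000000000000000000111100001111
  (e & (a & c)) = 00000000000000000000010100000101
  (((~c | ((~a | b) & d)) & c) & (e & (a & c))) = 00000000000000000000000000000001

(((~c | ((~a | b) & d)) & c) & (e & (a & c)))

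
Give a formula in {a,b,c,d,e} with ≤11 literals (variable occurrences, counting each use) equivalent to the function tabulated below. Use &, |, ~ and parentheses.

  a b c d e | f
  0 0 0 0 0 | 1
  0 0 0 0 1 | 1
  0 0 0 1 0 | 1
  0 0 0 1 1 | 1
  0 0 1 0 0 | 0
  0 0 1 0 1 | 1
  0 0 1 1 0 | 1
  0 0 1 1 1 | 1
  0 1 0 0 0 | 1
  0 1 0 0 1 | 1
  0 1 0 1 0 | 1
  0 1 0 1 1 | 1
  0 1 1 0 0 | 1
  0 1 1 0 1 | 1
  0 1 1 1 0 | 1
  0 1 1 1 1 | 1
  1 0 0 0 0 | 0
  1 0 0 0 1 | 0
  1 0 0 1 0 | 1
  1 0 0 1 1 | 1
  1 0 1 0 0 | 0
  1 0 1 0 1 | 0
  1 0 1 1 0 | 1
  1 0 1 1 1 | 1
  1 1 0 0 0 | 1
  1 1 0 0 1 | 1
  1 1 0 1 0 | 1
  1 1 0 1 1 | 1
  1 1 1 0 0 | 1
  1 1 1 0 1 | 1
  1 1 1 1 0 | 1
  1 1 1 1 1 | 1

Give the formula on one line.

(((~a & c) & (a | e)) | ((b | d) | ((~c | b) & ~a)))

  ~a = 11111111111111110000000000000000
  (~a & c) = 00001111000011110000000000000000
  (a | e) = 01010101010101011111111111111111
  ((~a & c) & (a | e)) = 00000101000001010000000000000000
  (b | d) = 00110011111111110011001111111111
  ~c = 11110000111100001111000011110000
  (~c | b) = 11110000111111111111000011111111
  ((~c | b) & ~a) = 11110000111111110000000000000000
  ((b | d) | ((~c | b) & ~a)) = 11110011111111110011001111111111
  (((~a & c) & (a | e)) | ((b | d) | ((~c | b) & ~a))) = 11110111111111110011001111111111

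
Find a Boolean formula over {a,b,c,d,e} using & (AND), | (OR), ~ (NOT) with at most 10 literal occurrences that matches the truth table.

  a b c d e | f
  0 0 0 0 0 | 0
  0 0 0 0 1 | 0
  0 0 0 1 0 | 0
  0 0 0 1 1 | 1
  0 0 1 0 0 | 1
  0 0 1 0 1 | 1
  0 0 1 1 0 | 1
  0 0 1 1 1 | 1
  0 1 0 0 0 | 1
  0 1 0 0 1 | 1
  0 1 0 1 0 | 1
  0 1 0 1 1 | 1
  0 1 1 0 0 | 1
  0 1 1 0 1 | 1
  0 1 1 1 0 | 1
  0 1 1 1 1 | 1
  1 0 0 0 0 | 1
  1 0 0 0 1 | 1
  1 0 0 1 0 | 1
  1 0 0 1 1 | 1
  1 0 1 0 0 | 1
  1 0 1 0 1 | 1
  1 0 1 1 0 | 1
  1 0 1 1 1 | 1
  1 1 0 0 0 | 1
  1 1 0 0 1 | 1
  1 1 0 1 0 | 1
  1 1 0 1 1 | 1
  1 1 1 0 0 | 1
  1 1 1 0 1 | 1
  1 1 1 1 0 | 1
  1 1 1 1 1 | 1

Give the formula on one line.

  ~b = 11111111000000001111111100000000
  (b & d) = 00000000001100110000000000110011
  (e | (b & d)) = 01010101011101110101010101110111
  (~b & (e | (b & d))) = 01010101000000000101010100000000
  (d & (~b & (e | (b & d)))) = 00010001000000000001000100000000
  ~a = 11111111111111110000000000000000
  ((d & (~b & (e | (b & d)))) & ~a) = 00010001000000000000000000000000
  (a | b) = 00000000111111111111111111111111
  (c | (a | b)) = 00001111111111111111111111111111
  (((d & (~b & (e | (b & d)))) & ~a) | (c | (a | b))) = 00011111111111111111111111111111

(((d & (~b & (e | (b & d)))) & ~a) | (c | (a | b)))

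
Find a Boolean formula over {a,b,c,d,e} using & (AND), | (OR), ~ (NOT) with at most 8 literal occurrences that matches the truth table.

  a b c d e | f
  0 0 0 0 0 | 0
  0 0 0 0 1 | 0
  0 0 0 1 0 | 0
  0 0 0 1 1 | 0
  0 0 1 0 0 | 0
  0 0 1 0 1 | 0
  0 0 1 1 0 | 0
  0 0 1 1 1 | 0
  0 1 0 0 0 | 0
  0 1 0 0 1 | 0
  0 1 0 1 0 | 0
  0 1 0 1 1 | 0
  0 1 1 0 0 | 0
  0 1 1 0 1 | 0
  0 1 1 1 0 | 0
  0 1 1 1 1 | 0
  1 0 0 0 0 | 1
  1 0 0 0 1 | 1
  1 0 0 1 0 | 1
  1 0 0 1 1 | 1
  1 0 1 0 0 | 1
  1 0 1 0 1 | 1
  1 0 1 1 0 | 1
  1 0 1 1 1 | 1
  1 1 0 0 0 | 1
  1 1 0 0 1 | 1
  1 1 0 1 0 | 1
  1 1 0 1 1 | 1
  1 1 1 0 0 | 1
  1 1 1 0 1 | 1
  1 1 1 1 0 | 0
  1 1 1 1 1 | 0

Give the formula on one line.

  ~d = 11001100110011001100110011001100
  ~b = 11111111000000001111111100000000
  (~d | ~b) = 11111111110011001111111111001100
  ~c = 11110000111100001111000011110000
  ((~d | ~b) | ~c) = 11111111111111001111111111111100
  (a | ~b) = 11111111000000001111111111111111
  ((a | ~b) | ~d) = 11111111110011001111111111111111
  (((~d | ~b) | ~c) & ((a | ~b) | ~d)) = 11111111110011001111111111111100
  (a & (((~d | ~b) | ~c) & ((a | ~b) | ~d))) = 00000000000000001111111111111100

(a & (((~d | ~b) | ~c) & ((a | ~b) | ~d)))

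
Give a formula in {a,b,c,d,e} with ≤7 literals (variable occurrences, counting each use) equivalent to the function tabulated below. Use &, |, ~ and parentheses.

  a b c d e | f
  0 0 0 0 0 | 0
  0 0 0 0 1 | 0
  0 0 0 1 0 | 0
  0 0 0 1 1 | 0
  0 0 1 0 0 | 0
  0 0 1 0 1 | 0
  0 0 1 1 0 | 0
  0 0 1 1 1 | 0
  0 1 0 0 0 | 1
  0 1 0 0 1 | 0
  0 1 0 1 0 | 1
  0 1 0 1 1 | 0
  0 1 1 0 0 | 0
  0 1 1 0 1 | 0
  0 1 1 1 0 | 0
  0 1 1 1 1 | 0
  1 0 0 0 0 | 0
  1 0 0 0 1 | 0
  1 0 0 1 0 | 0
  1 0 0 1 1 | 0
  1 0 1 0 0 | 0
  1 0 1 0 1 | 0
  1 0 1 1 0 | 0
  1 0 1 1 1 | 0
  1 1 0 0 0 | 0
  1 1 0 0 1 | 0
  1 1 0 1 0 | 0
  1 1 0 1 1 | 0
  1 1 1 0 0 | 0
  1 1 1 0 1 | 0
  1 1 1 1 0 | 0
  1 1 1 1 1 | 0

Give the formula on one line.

  ~a = 11111111111111110000000000000000
  ~c = 11110000111100001111000011110000
  (b & ~c) = 00000000111100000000000011110000
  (~a & (b & ~c)) = 00000000111100000000000000000000
  ~e = 10101010101010101010101010101010
  (~c & ~e) = 10100000101000001010000010100000
  ~b = 11111111000000001111111100000000
  ((~c & ~e) | ~b) = 11111111101000001111111110100000
  ((~a & (b & ~c)) & ((~c & ~e) | ~b)) = 00000000101000000000000000000000

((~a & (b & ~c)) & ((~c & ~e) | ~b))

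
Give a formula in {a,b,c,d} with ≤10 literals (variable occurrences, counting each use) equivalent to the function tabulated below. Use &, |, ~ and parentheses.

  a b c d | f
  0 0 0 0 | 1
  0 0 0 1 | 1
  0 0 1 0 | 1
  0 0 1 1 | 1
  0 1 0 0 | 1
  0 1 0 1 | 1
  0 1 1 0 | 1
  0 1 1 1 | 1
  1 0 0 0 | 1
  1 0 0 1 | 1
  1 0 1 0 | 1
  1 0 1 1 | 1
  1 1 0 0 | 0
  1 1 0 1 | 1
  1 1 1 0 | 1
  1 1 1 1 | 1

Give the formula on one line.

  ~a = 1111111100000000
  (b & ~a) = 0000111100000000
  ~b = 1111000011110000
  ((b & ~a) | ~b) = 1111111111110000
  (b & c) = 0000001100000011
  (a & d) = 0000000001010101
  ((b & c) | (a & d)) = 0000001101010111
  (((b & ~a) | ~b) | ((b & c) | (a & d))) = 1111111111110111

(((b & ~a) | ~b) | ((b & c) | (a & d)))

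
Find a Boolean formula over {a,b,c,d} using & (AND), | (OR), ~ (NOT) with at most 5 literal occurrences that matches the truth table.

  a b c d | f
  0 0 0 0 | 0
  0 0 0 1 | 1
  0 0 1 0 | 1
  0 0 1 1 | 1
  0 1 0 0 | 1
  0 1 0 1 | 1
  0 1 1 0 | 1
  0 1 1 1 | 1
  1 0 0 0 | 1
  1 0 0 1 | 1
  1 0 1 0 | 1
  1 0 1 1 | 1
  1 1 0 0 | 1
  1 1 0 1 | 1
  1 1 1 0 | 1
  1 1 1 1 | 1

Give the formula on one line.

(((a | d) | c) | b)

  (a | d) = 0101010111111111
  ((a | d) | c) = 0111011111111111
  (((a | d) | c) | b) = 0111111111111111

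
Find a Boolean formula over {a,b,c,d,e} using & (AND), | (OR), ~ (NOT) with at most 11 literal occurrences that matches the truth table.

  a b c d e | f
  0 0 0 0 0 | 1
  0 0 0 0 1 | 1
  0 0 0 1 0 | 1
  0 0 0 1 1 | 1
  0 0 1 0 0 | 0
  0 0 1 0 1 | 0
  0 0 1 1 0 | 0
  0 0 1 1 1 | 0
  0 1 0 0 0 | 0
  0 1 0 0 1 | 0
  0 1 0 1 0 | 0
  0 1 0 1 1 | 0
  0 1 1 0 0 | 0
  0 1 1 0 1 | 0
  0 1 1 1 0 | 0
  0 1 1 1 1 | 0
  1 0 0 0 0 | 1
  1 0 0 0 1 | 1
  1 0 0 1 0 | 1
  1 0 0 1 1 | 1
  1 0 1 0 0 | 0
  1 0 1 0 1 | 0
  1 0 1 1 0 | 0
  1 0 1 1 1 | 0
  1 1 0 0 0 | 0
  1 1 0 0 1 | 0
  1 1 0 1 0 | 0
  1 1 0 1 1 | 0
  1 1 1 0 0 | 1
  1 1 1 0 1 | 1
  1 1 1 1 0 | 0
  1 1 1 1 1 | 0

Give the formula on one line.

((~b | c) & (~c | ((~d & b) & ((b | ~a) & (d | a)))))

  ~b = 11111111000000001111111100000000
  (~b | c) = 11111111000011111111111100001111
  ~c = 11110000111100001111000011110000
  ~d = 11001100110011001100110011001100
  (~d & b) = 00000000110011000000000011001100
  ~a = 11111111111111110000000000000000
  (b | ~a) = 11111111111111110000000011111111
  (d | a) = 00110011001100111111111111111111
  ((b | ~a) & (d | a)) = 00110011001100110000000011111111
  ((~d & b) & ((b | ~a) & (d | a))) = 00000000000000000000000011001100
  (~c | ((~d & b) & ((b | ~a) & (d | a)))) = 11110000111100001111000011111100
  ((~b | c) & (~c | ((~d & b) & ((b | ~a) & (d | a))))) = 11110000000000001111000000001100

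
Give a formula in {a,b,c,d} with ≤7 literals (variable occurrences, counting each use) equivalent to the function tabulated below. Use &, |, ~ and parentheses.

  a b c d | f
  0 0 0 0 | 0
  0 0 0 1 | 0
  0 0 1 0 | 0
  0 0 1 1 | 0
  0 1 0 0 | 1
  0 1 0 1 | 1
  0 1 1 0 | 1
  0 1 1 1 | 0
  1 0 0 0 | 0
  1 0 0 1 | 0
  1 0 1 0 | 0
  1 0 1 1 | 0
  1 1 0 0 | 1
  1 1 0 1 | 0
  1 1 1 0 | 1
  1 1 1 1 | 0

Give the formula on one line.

((~d & b) | ((b & (c | ~a)) & (~c & d)))

  ~d = 1010101010101010
  (~d & b) = 0000101000001010
  ~a = 1111111100000000
  (c | ~a) = 1111111100110011
  (b & (c | ~a)) = 0000111100000011
  ~c = 1100110011001100
  (~c & d) = 0100010001000100
  ((b & (c | ~a)) & (~c & d)) = 0000010000000000
  ((~d & b) | ((b & (c | ~a)) & (~c & d))) = 0000111000001010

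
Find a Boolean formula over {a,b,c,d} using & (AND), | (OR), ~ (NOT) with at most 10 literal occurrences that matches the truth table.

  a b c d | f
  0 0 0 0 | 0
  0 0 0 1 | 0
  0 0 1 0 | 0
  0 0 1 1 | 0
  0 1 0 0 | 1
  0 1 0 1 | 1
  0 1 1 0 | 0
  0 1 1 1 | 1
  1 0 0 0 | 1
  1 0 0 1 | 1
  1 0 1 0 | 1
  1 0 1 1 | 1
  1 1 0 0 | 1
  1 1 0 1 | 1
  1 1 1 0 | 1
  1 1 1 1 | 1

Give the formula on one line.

((d | (a | b)) & (((b & (d | ~c)) | (~d & ~b)) | a))

  (a | b) = 0000111111111111
  (d | (a | b)) = 0101111111111111
  ~c = 1100110011001100
  (d | ~c) = 1101110111011101
  (b & (d | ~c)) = 0000110100001101
  ~d = 1010101010101010
  ~b = 1111000011110000
  (~d & ~b) = 1010000010100000
  ((b & (d | ~c)) | (~d & ~b)) = 1010110110101101
  (((b & (d | ~c)) | (~d & ~b)) | a) = 1010110111111111
  ((d | (a | b)) & (((b & (d | ~c)) | (~d & ~b)) | a)) = 0000110111111111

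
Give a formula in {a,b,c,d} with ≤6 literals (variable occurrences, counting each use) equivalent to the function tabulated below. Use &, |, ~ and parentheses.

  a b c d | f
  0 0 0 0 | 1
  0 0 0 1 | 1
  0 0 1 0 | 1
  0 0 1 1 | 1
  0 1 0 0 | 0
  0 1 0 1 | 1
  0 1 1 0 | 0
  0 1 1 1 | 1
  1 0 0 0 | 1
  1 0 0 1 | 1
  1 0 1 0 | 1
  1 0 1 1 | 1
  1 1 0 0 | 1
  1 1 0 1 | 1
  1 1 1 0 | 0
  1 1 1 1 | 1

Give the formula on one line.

(~b | ((d | a) & ((d | ~a) | ~c)))

  ~b = 1111000011110000
  (d | a) = 0101010111111111
  ~a = 1111111100000000
  (d | ~a) = 1111111101010101
  ~c = 1100110011001100
  ((d | ~a) | ~c) = 1111111111011101
  ((d | a) & ((d | ~a) | ~c)) = 0101010111011101
  (~b | ((d | a) & ((d | ~a) | ~c))) = 1111010111111101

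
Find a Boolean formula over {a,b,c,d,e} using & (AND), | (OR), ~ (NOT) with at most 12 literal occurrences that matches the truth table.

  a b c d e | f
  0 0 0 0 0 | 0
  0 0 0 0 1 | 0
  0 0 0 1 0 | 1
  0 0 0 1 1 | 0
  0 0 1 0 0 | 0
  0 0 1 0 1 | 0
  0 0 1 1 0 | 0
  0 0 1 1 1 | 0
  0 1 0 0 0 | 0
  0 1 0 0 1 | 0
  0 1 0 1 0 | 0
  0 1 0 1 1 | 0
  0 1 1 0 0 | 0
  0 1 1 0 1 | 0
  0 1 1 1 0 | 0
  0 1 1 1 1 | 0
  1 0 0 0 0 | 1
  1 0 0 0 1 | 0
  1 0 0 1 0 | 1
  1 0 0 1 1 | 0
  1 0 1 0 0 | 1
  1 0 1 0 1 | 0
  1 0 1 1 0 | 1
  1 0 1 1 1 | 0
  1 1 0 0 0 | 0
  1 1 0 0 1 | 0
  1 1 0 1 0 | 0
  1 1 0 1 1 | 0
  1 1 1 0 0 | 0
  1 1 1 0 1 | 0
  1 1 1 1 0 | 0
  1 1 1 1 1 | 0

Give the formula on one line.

  ~c = 11110000111100001111000011110000
  (d & ~c) = 00110000001100000011000000110000
  (a | (d & ~c)) = 00110000001100001111111111111111
  ~e = 10101010101010101010101010101010
  ((a | (d & ~c)) & ~e) = 00100000001000001010101010101010
  (~e | a) = 10101010101010101111111111111111
  ~b = 11111111000000001111111100000000
  ((~e | a) & ~b) = 10101010000000001111111100000000
  (e & b) = 00000000010101010000000001010101
  (((~e | a) & ~b) | (e & b)) = 10101010010101011111111101010101
  (((a | (d & ~c)) & ~e) & (((~e | a) & ~b) | (e & b))) = 00100000000000001010101000000000

(((a | (d & ~c)) & ~e) & (((~e | a) & ~b) | (e & b)))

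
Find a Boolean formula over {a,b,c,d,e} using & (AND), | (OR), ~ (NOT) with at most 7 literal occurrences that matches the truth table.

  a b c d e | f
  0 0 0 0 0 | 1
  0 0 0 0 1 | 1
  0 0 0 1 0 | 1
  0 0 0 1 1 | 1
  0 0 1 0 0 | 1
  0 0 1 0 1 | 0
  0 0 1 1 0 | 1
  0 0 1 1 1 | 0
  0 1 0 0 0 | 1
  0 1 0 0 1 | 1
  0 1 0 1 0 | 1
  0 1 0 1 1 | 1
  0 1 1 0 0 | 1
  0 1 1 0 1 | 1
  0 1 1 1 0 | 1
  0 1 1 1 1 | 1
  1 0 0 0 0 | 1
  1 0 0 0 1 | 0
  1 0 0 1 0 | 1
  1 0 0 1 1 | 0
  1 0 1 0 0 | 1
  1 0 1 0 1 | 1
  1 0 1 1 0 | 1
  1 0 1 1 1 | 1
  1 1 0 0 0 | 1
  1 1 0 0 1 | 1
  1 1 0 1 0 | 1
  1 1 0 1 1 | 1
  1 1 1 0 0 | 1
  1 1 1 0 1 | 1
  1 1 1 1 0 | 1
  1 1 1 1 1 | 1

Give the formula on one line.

  ~a = 11111111111111110000000000000000
  ~c = 11110000111100001111000011110000
  (~a & ~c) = 11110000111100000000000000000000
  (a & c) = 00000000000000000000111100001111
  ~e = 10101010101010101010101010101010
  (b | ~e) = 10101010111111111010101011111111
  ((a & c) | (b | ~e)) = 10101010111111111010111111111111
  ((~a & ~c) | ((a & c) | (b | ~e))) = 11111010111111111010111111111111

((~a & ~c) | ((a & c) | (b | ~e)))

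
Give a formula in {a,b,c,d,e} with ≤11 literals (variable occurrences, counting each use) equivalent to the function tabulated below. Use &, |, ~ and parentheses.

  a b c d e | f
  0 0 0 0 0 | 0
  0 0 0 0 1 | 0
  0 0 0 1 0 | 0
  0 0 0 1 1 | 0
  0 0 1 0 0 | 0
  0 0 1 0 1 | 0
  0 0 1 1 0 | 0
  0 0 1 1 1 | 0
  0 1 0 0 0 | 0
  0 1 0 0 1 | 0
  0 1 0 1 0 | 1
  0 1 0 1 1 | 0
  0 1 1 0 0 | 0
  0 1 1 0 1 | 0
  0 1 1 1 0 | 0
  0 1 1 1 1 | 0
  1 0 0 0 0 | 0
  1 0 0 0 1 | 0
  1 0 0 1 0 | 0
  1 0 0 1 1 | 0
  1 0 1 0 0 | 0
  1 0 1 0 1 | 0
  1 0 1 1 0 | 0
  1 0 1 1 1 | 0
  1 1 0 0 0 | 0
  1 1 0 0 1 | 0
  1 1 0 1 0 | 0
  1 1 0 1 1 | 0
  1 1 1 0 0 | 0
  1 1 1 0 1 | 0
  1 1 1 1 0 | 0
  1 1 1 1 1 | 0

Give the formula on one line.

  (c | b) = 00001111111111110000111111111111
  ((c | b) | a) = 00001111111111111111111111111111
  ~c = 11110000111100001111000011110000
  (((c | b) | a) & ~c) = 00000000111100001111000011110000
  ((((c | b) | a) & ~c) | e) = 01010101111101011111010111110101
  ~e = 10101010101010101010101010101010
  ~a = 11111111111111110000000000000000
  (e | d) = 01110111011101110111011101110111
  (~a & (e | d)) = 01110111011101110000000000000000
  (~e & (~a & (e | d))) = 00100010001000100000000000000000
  (((((c | b) | a) & ~c) | e) & (~e & (~a & (e | d)))) = 00000000001000000000000000000000

(((((c | b) | a) & ~c) | e) & (~e & (~a & (e | d))))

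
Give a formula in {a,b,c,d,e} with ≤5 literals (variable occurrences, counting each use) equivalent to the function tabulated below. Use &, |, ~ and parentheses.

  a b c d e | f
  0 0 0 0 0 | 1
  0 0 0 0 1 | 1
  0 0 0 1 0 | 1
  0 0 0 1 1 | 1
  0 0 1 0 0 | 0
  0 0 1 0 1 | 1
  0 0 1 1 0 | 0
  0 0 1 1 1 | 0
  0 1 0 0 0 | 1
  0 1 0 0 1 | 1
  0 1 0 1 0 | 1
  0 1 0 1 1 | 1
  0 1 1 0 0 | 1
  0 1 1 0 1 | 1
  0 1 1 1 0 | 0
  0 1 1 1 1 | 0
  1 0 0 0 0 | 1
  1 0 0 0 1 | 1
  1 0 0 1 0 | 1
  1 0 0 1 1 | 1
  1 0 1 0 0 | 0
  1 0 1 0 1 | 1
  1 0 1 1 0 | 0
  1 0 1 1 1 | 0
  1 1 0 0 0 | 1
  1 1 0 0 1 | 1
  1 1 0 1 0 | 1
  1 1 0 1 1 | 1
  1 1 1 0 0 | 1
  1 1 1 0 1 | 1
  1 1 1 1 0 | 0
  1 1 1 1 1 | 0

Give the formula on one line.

((~d & (b | e)) | ~c)

  ~d = 11001100110011001100110011001100
  (b | e) = 01010101111111110101010111111111
  (~d & (b | e)) = 01000100110011000100010011001100
  ~c = 11110000111100001111000011110000
  ((~d & (b | e)) | ~c) = 11110100111111001111010011111100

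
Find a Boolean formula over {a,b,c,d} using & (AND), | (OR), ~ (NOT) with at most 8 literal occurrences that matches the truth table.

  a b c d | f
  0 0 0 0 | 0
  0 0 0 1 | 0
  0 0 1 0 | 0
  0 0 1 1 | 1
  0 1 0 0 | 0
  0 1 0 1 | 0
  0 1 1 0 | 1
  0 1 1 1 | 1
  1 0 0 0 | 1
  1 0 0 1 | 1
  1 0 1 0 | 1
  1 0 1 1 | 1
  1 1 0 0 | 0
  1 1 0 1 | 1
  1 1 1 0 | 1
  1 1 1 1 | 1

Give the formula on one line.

  ~b = 1111000011110000
  (c | d) = 0111011101110111
  (~b | (c | d)) = 1111011111110111
  (d & c) = 0001000100010001
  ~d = 1010101010101010
  (b & ~d) = 0000101000001010
  ((b & ~d) | a) = 0000101011111111
  ((d & c) | ((b & ~d) | a)) = 0001101111111111
  ((~b | (c | d)) & ((d & c) | ((b & ~d) | a))) = 0001001111110111

((~b | (c | d)) & ((d & c) | ((b & ~d) | a)))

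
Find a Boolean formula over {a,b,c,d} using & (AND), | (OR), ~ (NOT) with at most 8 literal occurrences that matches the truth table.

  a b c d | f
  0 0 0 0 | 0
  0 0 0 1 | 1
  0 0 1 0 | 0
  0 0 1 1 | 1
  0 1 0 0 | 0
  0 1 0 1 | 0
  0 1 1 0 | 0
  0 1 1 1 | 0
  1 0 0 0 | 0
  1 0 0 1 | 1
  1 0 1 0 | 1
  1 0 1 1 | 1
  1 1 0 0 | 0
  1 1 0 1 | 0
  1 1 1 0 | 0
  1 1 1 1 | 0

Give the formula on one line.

(~b & ((((~c & ~b) | (a & c)) & c) | d))

  ~b = 1111000011110000
  ~c = 1100110011001100
  (~c & ~b) = 1100000011000000
  (a & c) = 0000000000110011
  ((~c & ~b) | (a & c)) = 1100000011110011
  (((~c & ~b) | (a & c)) & c) = 0000000000110011
  ((((~c & ~b) | (a & c)) & c) | d) = 0101010101110111
  (~b & ((((~c & ~b) | (a & c)) & c) | d)) = 0101000001110000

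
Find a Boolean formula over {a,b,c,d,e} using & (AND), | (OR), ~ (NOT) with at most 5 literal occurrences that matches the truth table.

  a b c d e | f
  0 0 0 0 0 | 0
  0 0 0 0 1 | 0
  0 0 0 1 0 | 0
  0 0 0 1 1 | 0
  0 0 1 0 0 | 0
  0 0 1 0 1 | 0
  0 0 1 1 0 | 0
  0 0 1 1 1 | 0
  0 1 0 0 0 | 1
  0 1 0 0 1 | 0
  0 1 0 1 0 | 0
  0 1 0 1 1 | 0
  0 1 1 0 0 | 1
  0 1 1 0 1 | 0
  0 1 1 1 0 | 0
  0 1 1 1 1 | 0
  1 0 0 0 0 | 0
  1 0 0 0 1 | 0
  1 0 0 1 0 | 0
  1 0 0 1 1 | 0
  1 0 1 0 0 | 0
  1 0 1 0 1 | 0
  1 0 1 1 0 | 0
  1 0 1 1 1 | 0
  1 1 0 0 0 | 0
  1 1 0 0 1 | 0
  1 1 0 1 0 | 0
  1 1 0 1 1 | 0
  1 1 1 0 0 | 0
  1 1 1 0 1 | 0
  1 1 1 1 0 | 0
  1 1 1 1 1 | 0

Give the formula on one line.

  ~d = 11001100110011001100110011001100
  ~a = 11111111111111110000000000000000
  (~d & ~a) = 11001100110011000000000000000000
  ~e = 10101010101010101010101010101010
  (~e & b) = 00000000101010100000000010101010
  (d | (~e & b)) = 00110011101110110011001110111011
  ((~d & ~a) & (d | (~e & b))) = 00000000100010000000000000000000

((~d & ~a) & (d | (~e & b)))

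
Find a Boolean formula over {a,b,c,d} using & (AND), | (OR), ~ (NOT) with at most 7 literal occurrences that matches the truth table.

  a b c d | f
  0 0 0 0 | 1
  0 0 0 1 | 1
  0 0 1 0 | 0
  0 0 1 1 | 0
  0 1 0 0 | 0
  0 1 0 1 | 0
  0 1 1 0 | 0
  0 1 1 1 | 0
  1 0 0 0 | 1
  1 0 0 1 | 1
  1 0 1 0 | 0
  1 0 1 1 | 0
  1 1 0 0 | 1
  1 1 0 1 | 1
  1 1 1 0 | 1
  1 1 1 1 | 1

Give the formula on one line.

((~c | (a & b)) & (~b | a))

  ~c = 1100110011001100
  (a & b) = 0000000000001111
  (~c | (a & b)) = 1100110011001111
  ~b = 1111000011110000
  (~b | a) = 1111000011111111
  ((~c | (a & b)) & (~b | a)) = 1100000011001111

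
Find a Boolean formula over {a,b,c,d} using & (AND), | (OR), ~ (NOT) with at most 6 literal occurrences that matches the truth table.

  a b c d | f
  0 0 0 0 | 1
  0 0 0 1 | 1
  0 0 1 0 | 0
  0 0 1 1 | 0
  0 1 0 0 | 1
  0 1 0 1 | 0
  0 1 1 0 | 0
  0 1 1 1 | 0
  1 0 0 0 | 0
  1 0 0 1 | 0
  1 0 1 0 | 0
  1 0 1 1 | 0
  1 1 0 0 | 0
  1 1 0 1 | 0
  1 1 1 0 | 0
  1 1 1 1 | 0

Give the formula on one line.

  ~c = 1100110011001100
  ~a = 1111111100000000
  (~c & ~a) = 1100110000000000
  ~b = 1111000011110000
  (c | ~b) = 1111001111110011
  ~d = 1010101010101010
  (~d & b) = 0000101000001010
  ((c | ~b) | (~d & b)) = 1111101111111011
  ((~c & ~a) & ((c | ~b) | (~d & b))) = 1100100000000000

((~c & ~a) & ((c | ~b) | (~d & b)))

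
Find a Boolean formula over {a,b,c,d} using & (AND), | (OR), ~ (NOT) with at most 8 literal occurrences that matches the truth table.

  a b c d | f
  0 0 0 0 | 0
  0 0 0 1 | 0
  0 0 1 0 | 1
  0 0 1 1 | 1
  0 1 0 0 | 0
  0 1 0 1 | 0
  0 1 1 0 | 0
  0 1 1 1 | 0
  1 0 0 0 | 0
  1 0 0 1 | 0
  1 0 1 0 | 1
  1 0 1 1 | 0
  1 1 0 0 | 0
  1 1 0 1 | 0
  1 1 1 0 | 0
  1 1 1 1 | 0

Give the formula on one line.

  (b | c) = 0011111100111111
  ~a = 1111111100000000
  (b | ~a) = 1111111100001111
  ~d = 1010101010101010
  ((b | ~a) | ~d) = 1111111110101111
  ((b | c) & ((b | ~a) | ~d)) = 0011111100101111
  ~b = 1111000011110000
  (((b | c) & ((b | ~a) | ~d)) & ~b) = 0011000000100000

(((b | c) & ((b | ~a) | ~d)) & ~b)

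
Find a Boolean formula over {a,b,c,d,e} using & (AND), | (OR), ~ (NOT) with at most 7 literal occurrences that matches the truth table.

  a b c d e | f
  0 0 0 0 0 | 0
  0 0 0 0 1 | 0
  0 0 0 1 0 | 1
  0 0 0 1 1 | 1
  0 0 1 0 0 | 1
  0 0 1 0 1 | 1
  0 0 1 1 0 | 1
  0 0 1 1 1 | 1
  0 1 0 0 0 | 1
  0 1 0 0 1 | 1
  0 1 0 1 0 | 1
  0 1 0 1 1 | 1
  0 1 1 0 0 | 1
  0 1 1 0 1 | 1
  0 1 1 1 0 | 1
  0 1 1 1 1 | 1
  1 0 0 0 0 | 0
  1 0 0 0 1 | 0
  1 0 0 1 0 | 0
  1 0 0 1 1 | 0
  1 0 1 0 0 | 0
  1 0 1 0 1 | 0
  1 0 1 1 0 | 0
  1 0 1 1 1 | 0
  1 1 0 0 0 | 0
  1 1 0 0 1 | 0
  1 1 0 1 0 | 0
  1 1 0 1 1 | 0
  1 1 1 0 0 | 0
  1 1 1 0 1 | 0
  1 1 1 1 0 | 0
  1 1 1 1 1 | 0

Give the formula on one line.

((((b & ~c) | a) | (d | c)) & ~a)

  ~c = 11110000111100001111000011110000
  (b & ~c) = 00000000111100000000000011110000
  ((b & ~c) | a) = 00000000111100001111111111111111
  (d | c) = 00111111001111110011111100111111
  (((b & ~c) | a) | (d | c)) = 00111111111111111111111111111111
  ~a = 11111111111111110000000000000000
  ((((b & ~c) | a) | (d | c)) & ~a) = 00111111111111110000000000000000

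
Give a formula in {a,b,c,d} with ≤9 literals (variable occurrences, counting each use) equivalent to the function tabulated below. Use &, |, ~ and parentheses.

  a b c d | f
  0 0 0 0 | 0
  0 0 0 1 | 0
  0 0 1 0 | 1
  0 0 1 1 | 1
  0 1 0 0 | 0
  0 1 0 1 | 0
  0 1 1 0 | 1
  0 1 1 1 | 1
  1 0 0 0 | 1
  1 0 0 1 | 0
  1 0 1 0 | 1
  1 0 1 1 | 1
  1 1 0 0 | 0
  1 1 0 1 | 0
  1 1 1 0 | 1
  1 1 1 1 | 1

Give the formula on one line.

(c | ((c | (~d & ~b)) & (a & ~b)))

  ~d = 1010101010101010
  ~b = 1111000011110000
  (~d & ~b) = 1010000010100000
  (c | (~d & ~b)) = 1011001110110011
  (a & ~b) = 0000000011110000
  ((c | (~d & ~b)) & (a & ~b)) = 0000000010110000
  (c | ((c | (~d & ~b)) & (a & ~b))) = 0011001110110011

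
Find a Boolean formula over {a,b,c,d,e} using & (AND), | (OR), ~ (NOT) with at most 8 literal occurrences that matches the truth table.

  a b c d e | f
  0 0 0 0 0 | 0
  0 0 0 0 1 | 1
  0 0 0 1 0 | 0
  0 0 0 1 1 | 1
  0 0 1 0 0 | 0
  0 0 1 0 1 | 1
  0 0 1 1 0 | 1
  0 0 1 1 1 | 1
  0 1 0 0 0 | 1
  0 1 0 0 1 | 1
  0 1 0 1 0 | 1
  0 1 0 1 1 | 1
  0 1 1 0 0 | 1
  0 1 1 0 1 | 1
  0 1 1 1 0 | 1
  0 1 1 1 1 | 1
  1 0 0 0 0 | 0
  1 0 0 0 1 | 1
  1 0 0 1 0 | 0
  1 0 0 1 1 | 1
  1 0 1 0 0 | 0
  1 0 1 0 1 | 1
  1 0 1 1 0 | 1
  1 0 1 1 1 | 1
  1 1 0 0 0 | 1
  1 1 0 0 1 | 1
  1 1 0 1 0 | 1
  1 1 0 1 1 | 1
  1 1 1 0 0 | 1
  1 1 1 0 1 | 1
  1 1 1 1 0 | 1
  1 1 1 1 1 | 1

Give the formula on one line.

  ~c = 11110000111100001111000011110000
  (b | ~c) = 11110000111111111111000011111111
  ((b | ~c) | d) = 11110011111111111111001111111111
  (((b | ~c) | d) | e) = 11110111111111111111011111111111
  (b | c) = 00001111111111110000111111111111
  ((b | c) | e) = 01011111111111110101111111111111
  ((((b | ~c) | d) | e) & ((b | c) | e)) = 01010111111111110101011111111111

((((b | ~c) | d) | e) & ((b | c) | e))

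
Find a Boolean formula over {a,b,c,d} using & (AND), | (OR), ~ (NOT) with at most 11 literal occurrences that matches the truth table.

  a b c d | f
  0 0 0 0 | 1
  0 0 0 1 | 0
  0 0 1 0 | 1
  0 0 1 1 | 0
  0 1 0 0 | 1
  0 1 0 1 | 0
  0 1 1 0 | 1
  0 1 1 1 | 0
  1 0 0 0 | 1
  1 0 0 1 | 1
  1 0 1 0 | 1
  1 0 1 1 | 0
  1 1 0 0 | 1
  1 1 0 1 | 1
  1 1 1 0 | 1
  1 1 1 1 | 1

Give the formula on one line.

((((~d | ((~d & a) | b)) | (~c & a)) & (~b | a)) | ~d)

  ~d = 1010101010101010
  (~d & a) = 0000000010101010
  ((~d & a) | b) = 0000111110101111
  (~d | ((~d & a) | b)) = 1010111110101111
  ~c = 1100110011001100
  (~c & a) = 0000000011001100
  ((~d | ((~d & a) | b)) | (~c & a)) = 1010111111101111
  ~b = 1111000011110000
  (~b | a) = 1111000011111111
  (((~d | ((~d & a) | b)) | (~c & a)) & (~b | a)) = 1010000011101111
  ((((~d | ((~d & a) | b)) | (~c & a)) & (~b | a)) | ~d) = 1010101011101111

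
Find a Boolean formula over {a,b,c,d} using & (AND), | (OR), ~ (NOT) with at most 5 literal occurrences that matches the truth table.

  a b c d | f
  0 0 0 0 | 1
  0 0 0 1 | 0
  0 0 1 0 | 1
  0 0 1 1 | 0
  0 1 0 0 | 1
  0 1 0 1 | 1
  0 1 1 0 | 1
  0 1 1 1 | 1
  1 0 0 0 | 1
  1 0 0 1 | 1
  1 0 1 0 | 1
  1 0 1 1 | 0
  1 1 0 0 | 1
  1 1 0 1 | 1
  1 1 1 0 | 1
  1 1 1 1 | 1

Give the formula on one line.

((b | ~d) | (~c & a))

  ~d = 1010101010101010
  (b | ~d) = 1010111110101111
  ~c = 1100110011001100
  (~c & a) = 0000000011001100
  ((b | ~d) | (~c & a)) = 1010111111101111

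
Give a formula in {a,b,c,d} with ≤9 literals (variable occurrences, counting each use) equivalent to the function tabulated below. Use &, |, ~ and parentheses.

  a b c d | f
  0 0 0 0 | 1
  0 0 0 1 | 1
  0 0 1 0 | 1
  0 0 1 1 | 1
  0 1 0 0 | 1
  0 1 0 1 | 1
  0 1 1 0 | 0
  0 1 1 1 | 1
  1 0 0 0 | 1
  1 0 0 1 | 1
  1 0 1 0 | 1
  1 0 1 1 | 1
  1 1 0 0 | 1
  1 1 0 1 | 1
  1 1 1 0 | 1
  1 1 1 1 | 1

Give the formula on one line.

(((a & ~d) | ~c) | ((a | ~b) | d))

  ~d = 1010101010101010
  (a & ~d) = 0000000010101010
  ~c = 1100110011001100
  ((a & ~d) | ~c) = 1100110011101110
  ~b = 1111000011110000
  (a | ~b) = 1111000011111111
  ((a | ~b) | d) = 1111010111111111
  (((a & ~d) | ~c) | ((a | ~b) | d)) = 1111110111111111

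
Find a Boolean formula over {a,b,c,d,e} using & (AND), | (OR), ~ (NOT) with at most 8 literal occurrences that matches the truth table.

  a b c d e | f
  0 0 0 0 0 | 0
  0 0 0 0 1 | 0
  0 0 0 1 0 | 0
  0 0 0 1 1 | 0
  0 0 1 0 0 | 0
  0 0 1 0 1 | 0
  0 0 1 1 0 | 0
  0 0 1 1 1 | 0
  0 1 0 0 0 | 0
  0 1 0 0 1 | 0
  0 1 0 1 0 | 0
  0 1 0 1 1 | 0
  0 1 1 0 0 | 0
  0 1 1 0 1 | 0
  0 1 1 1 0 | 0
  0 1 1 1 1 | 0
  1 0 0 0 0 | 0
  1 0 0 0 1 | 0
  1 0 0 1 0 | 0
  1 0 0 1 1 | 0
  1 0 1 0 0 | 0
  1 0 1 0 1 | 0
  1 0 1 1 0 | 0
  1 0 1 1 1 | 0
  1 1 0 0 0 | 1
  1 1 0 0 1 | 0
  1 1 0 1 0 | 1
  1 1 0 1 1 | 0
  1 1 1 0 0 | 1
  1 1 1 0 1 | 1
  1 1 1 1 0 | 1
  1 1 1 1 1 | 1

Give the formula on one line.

((b & (~e | (c | ~a))) & ((~e & a) | (c & a)))

  ~e = 10101010101010101010101010101010
  ~a = 11111111111111110000000000000000
  (c | ~a) = 11111111111111110000111100001111
  (~e | (c | ~a)) = 11111111111111111010111110101111
  (b & (~e | (c | ~a))) = 00000000111111110000000010101111
  (~e & a) = 00000000000000001010101010101010
  (c & a) = 00000000000000000000111100001111
  ((~e & a) | (c & a)) = 00000000000000001010111110101111
  ((b & (~e | (c | ~a))) & ((~e & a) | (c & a))) = 00000000000000000000000010101111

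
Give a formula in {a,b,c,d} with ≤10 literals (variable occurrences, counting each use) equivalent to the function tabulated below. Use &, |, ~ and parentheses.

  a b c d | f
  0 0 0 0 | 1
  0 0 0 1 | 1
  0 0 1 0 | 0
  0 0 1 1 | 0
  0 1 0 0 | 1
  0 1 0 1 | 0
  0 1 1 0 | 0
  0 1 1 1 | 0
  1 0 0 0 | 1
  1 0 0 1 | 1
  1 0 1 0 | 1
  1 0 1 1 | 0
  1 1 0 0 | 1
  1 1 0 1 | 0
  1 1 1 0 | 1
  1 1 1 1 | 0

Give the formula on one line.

((~d & a) | (~c & ((((b | a) & ~d) | ~b) | (~a & c))))

  ~d = 1010101010101010
  (~d & a) = 0000000010101010
  ~c = 1100110011001100
  (b | a) = 0000111111111111
  ((b | a) & ~d) = 0000101010101010
  ~b = 1111000011110000
  (((b | a) & ~d) | ~b) = 1111101011111010
  ~a = 1111111100000000
  (~a & c) = 0011001100000000
  ((((b | a) & ~d) | ~b) | (~a & c)) = 1111101111111010
  (~c & ((((b | a) & ~d) | ~b) | (~a & c))) = 1100100011001000
  ((~d & a) | (~c & ((((b | a) & ~d) | ~b) | (~a & c)))) = 1100100011101010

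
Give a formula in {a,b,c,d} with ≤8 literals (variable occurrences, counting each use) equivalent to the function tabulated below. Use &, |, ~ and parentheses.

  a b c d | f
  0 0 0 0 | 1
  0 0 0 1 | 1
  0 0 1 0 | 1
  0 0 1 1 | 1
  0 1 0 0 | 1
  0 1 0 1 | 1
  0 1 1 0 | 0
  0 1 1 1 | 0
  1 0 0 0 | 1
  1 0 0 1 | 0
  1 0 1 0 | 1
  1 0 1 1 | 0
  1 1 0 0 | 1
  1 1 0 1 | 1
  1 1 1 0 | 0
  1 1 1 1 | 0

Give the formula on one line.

  ~b = 1111000011110000
  ~c = 1100110011001100
  (~b | ~c) = 1111110011111100
  ~a = 1111111100000000
  ~d = 1010101010101010
  (~a | ~d) = 1111111110101010
  ((~a | ~d) | b) = 1111111110101111
  ((~b | ~c) & ((~a | ~d) | b)) = 1111110010101100

((~b | ~c) & ((~a | ~d) | b))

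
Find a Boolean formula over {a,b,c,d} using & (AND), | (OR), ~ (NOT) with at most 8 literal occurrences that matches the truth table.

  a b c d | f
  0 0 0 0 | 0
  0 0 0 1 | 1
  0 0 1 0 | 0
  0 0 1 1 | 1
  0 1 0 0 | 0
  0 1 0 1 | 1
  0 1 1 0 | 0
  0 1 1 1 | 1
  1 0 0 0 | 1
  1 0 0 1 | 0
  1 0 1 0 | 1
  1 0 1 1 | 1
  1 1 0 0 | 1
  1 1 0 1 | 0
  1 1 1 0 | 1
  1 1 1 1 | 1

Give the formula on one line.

  ~a = 1111111100000000
  (d & ~a) = 0101010100000000
  (a | (d & ~a)) = 0101010111111111
  ~d = 1010101010101010
  (~a | ~d) = 1111111110101010
  (d | a) = 0101010111111111
  ((d | a) & c) = 0001000100110011
  ((~a | ~d) | ((d | a) & c)) = 1111111110111011
  ((a | (d & ~a)) & ((~a | ~d) | ((d | a) & c))) = 0101010110111011

((a | (d & ~a)) & ((~a | ~d) | ((d | a) & c)))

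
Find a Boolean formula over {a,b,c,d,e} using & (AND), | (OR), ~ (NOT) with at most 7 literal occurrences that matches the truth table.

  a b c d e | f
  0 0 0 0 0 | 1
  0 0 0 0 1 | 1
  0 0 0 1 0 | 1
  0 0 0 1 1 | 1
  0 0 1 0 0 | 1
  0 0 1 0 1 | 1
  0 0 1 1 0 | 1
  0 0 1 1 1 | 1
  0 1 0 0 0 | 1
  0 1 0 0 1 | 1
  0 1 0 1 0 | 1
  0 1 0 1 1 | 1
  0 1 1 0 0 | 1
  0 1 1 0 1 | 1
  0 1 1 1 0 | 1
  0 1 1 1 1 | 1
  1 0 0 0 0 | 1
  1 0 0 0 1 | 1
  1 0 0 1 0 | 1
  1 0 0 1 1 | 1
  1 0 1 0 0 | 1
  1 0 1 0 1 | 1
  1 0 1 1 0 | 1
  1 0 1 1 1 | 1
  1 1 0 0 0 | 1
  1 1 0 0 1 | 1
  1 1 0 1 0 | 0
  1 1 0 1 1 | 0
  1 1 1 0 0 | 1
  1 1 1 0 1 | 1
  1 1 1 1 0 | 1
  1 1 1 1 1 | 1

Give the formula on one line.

((c | ~b) | ((d & ~b) | (~d | ~a)))

  ~b = 11111111000000001111111100000000
  (c | ~b) = 11111111000011111111111100001111
  (d & ~b) = 00110011000000000011001100000000
  ~d = 11001100110011001100110011001100
  ~a = 11111111111111110000000000000000
  (~d | ~a) = 11111111111111111100110011001100
  ((d & ~b) | (~d | ~a)) = 11111111111111111111111111001100
  ((c | ~b) | ((d & ~b) | (~d | ~a))) = 11111111111111111111111111001111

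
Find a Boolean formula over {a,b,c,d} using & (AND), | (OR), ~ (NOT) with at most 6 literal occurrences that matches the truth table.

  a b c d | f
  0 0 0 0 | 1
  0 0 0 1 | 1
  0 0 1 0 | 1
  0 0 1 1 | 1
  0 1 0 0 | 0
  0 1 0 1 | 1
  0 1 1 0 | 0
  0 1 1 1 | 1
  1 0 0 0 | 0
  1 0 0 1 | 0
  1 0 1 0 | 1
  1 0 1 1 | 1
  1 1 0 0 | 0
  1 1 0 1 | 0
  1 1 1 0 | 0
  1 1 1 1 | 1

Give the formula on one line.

  ~b = 1111000011110000
  (d | ~b) = 1111010111110101
  ~a = 1111111100000000
  (~a | c) = 1111111100110011
  ((d | ~b) & (~a | c)) = 1111010100110001

((d | ~b) & (~a | c))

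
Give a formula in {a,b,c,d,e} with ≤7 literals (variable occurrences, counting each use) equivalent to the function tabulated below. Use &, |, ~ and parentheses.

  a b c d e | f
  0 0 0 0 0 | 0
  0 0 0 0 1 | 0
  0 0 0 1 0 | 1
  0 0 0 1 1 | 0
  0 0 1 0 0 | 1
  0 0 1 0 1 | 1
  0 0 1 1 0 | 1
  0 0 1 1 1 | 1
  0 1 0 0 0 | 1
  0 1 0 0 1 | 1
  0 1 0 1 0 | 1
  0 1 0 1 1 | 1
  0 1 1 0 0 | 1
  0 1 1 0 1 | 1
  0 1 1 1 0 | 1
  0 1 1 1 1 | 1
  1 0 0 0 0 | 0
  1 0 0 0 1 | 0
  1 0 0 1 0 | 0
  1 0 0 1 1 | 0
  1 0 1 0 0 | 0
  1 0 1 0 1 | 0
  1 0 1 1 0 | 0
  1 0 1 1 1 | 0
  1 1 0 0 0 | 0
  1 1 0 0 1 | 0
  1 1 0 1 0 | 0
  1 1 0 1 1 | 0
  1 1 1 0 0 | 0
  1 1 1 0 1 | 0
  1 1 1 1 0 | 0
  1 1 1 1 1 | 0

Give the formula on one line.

(((~e & d) | (b | c)) & ~a)

  ~e = 10101010101010101010101010101010
  (~e & d) = 00100010001000100010001000100010
  (b | c) = 00001111111111110000111111111111
  ((~e & d) | (b | c)) = 00101111111111110010111111111111
  ~a = 11111111111111110000000000000000
  (((~e & d) | (b | c)) & ~a) = 00101111111111110000000000000000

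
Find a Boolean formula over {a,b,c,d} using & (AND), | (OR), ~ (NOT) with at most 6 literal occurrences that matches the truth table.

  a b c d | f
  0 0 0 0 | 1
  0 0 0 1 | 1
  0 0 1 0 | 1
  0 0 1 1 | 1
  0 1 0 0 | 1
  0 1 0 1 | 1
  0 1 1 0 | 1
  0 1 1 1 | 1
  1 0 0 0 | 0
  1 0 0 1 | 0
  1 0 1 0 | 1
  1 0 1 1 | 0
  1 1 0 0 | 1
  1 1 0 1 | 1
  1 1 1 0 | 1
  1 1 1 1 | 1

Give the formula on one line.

  ~d = 1010101010101010
  (c & ~d) = 0010001000100010
  ~a = 1111111100000000
  (~a | b) = 1111111100001111
  ((c & ~d) | (~a | b)) = 1111111100101111

((c & ~d) | (~a | b))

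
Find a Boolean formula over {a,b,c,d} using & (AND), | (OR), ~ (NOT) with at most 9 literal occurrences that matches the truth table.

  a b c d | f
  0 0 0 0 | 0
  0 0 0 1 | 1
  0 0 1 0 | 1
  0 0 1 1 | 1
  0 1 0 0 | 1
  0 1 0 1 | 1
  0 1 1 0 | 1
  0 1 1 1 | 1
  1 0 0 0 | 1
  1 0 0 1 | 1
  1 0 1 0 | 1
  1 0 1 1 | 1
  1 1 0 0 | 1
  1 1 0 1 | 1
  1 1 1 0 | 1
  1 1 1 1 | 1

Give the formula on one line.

  ~d = 1010101010101010
  (c & ~d) = 0010001000100010
  ((c & ~d) | a) = 0010001011111111
  (((c & ~d) | a) | d) = 0111011111111111
  (b | a) = 0000111111111111
  ((((c & ~d) | a) | d) | (b | a)) = 0111111111111111

((((c & ~d) | a) | d) | (b | a))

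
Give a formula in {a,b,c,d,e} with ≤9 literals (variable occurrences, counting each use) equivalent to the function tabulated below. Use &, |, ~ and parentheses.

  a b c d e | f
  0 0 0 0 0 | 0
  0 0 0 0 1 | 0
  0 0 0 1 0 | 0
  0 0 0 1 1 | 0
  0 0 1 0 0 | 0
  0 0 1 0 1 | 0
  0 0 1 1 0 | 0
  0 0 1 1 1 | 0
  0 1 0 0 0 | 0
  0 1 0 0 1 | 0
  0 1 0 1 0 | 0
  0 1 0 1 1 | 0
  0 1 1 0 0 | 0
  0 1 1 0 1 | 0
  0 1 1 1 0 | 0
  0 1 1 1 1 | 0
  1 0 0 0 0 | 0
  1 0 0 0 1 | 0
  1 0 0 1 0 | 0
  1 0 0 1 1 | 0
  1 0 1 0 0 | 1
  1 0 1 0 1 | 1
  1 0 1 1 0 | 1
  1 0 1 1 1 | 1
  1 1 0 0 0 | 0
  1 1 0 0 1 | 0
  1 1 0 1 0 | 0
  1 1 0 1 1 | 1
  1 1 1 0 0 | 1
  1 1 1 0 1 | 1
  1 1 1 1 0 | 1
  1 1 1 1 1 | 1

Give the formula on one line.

(((b & (d & a)) & e) | (a & c))

  (d & a) = 00000000000000000011001100110011
  (b & (d & a)) = 00000000000000000000000000110011
  ((b & (d & a)) & e) = 00000000000000000000000000010001
  (a & c) = 00000000000000000000111100001111
  (((b & (d & a)) & e) | (a & c)) = 00000000000000000000111100011111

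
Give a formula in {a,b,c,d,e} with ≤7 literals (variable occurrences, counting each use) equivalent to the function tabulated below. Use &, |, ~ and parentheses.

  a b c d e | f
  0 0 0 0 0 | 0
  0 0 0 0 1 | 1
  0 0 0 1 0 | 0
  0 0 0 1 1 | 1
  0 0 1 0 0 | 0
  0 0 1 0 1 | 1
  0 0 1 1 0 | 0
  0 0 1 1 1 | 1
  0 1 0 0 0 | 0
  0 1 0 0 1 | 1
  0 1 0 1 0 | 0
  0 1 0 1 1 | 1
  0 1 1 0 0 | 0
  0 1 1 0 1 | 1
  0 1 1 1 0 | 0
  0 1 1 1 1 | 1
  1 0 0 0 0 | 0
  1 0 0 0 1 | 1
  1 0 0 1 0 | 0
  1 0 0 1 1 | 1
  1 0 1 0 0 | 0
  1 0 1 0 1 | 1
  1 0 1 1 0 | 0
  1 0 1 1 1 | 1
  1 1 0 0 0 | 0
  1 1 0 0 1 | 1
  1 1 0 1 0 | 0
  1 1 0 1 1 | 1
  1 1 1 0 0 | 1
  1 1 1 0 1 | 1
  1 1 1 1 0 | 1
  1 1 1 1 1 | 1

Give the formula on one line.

(e | (((((c & ~e) | ~d) & a) & c) & b))

  ~e = 10101010101010101010101010101010
  (c & ~e) = 00001010000010100000101000001010
  ~d = 11001100110011001100110011001100
  ((c & ~e) | ~d) = 11001110110011101100111011001110
  (((c & ~e) | ~d) & a) = 00000000000000001100111011001110
  ((((c & ~e) | ~d) & a) & c) = 00000000000000000000111000001110
  (((((c & ~e) | ~d) & a) & c) & b) = 00000000000000000000000000001110
  (e | (((((c & ~e) | ~d) & a) & c) & b)) = 01010101010101010101010101011111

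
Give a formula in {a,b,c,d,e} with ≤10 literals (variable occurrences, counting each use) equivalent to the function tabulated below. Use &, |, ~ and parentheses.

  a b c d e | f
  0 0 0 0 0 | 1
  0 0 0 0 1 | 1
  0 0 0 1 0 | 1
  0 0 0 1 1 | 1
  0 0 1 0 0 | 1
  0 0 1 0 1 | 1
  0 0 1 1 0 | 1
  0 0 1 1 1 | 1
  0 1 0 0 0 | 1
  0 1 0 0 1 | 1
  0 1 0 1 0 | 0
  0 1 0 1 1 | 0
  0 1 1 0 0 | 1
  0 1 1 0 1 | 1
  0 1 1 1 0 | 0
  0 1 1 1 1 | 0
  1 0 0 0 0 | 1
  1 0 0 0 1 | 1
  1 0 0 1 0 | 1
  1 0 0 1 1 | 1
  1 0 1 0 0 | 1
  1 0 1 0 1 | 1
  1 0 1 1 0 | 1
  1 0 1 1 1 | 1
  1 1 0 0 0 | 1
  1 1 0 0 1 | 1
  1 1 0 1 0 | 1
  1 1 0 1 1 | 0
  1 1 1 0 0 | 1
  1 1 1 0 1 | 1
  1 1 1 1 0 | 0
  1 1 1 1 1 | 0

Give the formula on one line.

(((b & ((d | e) & (~c & ((~e | ~d) & a)))) | ~d) | ~b)

  (d | e) = 01110111011101110111011101110111
  ~c = 11110000111100001111000011110000
  ~e = 10101010101010101010101010101010
  ~d = 11001100110011001100110011001100
  (~e | ~d) = 11101110111011101110111011101110
  ((~e | ~d) & a) = 00000000000000001110111011101110
  (~c & ((~e | ~d) & a)) = 00000000000000001110000011100000
  ((d | e) & (~c & ((~e | ~d) & a))) = 00000000000000000110000001100000
  (b & ((d | e) & (~c & ((~e | ~d) & a)))) = 00000000000000000000000001100000
  ((b & ((d | e) & (~c & ((~e | ~d) & a)))) | ~d) = 11001100110011001100110011101100
  ~b = 11111111000000001111111100000000
  (((b & ((d | e) & (~c & ((~e | ~d) & a)))) | ~d) | ~b) = 11111111110011001111111111101100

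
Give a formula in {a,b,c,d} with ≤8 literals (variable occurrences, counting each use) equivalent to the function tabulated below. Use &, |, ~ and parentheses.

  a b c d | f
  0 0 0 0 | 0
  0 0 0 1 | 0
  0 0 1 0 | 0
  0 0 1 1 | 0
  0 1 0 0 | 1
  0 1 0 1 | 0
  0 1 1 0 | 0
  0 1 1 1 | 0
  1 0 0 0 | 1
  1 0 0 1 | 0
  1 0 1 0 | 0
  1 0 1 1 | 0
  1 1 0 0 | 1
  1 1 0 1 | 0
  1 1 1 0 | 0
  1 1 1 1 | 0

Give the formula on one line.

  ~d = 1010101010101010
  ~c = 1100110011001100
  ~b = 1111000011110000
  (~b & a) = 0000000011110000
  (b | (~b & a)) = 0000111111111111
  (~c & (b | (~b & a))) = 0000110011001100
  (~d & (~c & (b | (~b & a)))) = 0000100010001000

(~d & (~c & (b | (~b & a))))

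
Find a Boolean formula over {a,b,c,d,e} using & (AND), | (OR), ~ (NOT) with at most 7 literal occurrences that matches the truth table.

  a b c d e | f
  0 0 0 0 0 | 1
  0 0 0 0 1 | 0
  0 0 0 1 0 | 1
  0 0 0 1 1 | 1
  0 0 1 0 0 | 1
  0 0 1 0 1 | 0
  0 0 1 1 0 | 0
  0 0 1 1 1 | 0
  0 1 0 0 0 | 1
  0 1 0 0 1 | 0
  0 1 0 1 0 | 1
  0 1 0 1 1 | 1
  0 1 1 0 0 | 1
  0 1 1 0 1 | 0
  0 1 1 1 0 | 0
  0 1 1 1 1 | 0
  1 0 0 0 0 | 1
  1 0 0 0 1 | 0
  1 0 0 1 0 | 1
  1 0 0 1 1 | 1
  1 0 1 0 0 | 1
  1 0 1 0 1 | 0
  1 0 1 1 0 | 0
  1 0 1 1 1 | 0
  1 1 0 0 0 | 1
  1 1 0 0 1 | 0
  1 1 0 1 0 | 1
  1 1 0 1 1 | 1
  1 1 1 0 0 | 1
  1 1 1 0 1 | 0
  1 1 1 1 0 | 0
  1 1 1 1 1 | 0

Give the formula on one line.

((~e & ~d) | (~c & d))

  ~e = 10101010101010101010101010101010
  ~d = 11001100110011001100110011001100
  (~e & ~d) = 10001000100010001000100010001000
  ~c = 11110000111100001111000011110000
  (~c & d) = 00110000001100000011000000110000
  ((~e & ~d) | (~c & d)) = 10111000101110001011100010111000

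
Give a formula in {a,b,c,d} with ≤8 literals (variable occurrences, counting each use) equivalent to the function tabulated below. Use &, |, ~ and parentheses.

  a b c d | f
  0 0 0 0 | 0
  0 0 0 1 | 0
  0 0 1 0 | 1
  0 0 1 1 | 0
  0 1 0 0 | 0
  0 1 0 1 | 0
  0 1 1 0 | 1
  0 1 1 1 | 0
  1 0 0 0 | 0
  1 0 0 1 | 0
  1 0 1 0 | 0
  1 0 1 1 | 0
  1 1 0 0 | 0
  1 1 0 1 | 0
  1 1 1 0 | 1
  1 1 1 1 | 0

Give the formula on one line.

((((c & (~b | d)) & ~a) | b) & (~d & c))

  ~b = 1111000011110000
  (~b | d) = 1111010111110101
  (c & (~b | d)) = 0011000100110001
  ~a = 1111111100000000
  ((c & (~b | d)) & ~a) = 0011000100000000
  (((c & (~b | d)) & ~a) | b) = 0011111100001111
  ~d = 1010101010101010
  (~d & c) = 0010001000100010
  ((((c & (~b | d)) & ~a) | b) & (~d & c)) = 0010001000000010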